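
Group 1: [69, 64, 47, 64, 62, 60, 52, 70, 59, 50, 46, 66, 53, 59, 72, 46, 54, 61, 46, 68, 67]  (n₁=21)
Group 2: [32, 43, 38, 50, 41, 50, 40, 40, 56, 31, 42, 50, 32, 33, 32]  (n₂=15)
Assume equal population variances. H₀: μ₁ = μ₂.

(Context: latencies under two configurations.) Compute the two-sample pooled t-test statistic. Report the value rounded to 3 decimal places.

test statistic = 6.416

x̄₁=58.810, s₁=8.629, n₁=21
x̄₂=40.667, s₂=7.970, n₂=15
s_p² = [20·8.629² + 14·7.970²]/34 = 69.9580
SE = √(s_p²·(1/21+1/15)) = 2.8276
t = (58.810−40.667)/2.8276 = 6.4164
df = 34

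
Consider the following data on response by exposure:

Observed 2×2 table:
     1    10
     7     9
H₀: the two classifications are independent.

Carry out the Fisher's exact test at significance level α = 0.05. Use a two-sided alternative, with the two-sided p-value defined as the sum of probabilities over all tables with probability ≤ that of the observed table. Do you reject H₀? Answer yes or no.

Margins: r₁=11, r₂=16, c₁=8, c₂=19, n=27
p_obs = C(11,1)·C(16,7)/C(27,8); sum pmf over tables with pmf ≤ p_obs
p-value (two-sided) = 0.08990
At α=0.05: p ≥ α → fail to reject H₀

reject H₀: no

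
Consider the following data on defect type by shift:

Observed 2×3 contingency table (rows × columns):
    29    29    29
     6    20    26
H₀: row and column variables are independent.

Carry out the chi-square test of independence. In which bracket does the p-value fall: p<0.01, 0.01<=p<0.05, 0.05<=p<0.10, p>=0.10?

Row totals [87, 52], col totals [35, 49, 55], n=139
χ² = (29−21.91)²/21.91 + (29−30.67)²/30.67 + (29−34.42)²/34.42 + (6−13.09)²/13.09 + (20−18.33)²/18.33 + (26−20.58)²/20.58 = 8.6676
df = 2
p-value (upper-tail) = 0.01312
→ bracket: 0.01<=p<0.05

p-value bracket: 0.01<=p<0.05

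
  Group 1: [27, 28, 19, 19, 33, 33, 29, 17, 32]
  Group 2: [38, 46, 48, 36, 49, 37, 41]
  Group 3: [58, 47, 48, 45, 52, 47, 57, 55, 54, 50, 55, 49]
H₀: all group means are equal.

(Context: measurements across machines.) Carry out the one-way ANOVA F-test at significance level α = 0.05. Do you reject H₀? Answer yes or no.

Group means [26.33, 42.14, 51.42], grand mean 41.036
SSB = Σnᵢ(x̄ᵢ−x̄)² = 3247.190; SSW = ΣΣ(x−x̄ᵢ)² = 711.774
MSB = 3247.190/2 = 1623.5952; MSW = 711.774/25 = 28.4710
F = MSB/MSW = 57.0264
df = (2, 25)
p-value (upper-tail) = 0.00000
At α=0.05: p < α → reject H₀

reject H₀: yes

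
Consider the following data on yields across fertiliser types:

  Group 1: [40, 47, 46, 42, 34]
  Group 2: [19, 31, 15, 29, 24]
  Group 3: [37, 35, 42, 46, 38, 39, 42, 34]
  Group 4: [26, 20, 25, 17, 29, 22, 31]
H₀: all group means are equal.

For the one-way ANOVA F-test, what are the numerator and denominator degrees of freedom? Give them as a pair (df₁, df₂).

k = 4 groups, N = 25 total
df = (k−1, N−k) = (4−1, 25−4) = (3, 21)

degrees of freedom = [3, 21]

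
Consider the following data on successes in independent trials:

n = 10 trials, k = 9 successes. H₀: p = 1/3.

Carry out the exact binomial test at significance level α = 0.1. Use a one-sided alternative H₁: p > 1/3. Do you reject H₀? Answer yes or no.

Exact binomial: n=10, k=9, p₀=1/3=0.3333
P(X≥9) from Σ C(n,i)·p₀^i·(1−p₀)^(n−i)
p-value (one-sided, H₁ greater) = 0.00036
At α=0.1: p < α → reject H₀

reject H₀: yes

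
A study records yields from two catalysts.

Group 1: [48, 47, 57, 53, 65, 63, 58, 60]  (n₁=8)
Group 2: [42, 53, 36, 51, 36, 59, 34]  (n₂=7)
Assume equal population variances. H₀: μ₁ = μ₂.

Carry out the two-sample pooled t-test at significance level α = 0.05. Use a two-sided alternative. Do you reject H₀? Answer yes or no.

reject H₀: yes

x̄₁=56.375, s₁=6.589, n₁=8
x̄₂=44.429, s₂=9.880, n₂=7
s_p² = [7·6.589² + 6·9.880²]/13 = 68.4299
SE = √(s_p²·(1/8+1/7)) = 4.2813
t = (56.375−44.429)/4.2813 = 2.7904
df = 13
p-value (two-sided) = 0.01531
At α=0.05: p < α → reject H₀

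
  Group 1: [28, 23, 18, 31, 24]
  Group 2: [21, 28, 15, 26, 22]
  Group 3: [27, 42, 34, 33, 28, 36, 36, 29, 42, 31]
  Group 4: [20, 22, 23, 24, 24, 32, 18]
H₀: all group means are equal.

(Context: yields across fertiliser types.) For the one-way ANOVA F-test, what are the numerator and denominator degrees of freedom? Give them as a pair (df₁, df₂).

degrees of freedom = [3, 23]

k = 4 groups, N = 27 total
df = (k−1, N−k) = (4−1, 27−4) = (3, 23)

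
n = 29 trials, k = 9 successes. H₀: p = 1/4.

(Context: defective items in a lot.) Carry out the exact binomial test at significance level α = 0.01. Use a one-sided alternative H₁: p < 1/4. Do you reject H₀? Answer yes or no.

Exact binomial: n=29, k=9, p₀=1/4=0.2500
P(X≤9) from Σ C(n,i)·p₀^i·(1−p₀)^(n−i)
p-value (one-sided, H₁ less) = 0.83370
At α=0.01: p ≥ α → fail to reject H₀

reject H₀: no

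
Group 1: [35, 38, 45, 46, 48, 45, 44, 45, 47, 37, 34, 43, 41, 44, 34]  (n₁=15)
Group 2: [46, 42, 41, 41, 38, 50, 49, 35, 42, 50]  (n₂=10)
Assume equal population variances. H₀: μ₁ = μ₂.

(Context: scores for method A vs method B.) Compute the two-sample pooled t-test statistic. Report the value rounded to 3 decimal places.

x̄₁=41.733, s₁=4.862, n₁=15
x̄₂=43.400, s₂=5.168, n₂=10
s_p² = [14·4.862² + 9·5.168²]/23 = 24.8406
SE = √(s_p²·(1/15+1/10)) = 2.0347
t = (41.733−43.400)/2.0347 = -0.8191
df = 23

test statistic = -0.819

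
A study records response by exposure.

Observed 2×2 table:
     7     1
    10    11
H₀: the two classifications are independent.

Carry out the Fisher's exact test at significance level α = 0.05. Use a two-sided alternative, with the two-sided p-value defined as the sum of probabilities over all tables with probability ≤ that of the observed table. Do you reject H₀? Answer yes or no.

reject H₀: no

Margins: r₁=8, r₂=21, c₁=17, c₂=12, n=29
p_obs = C(8,7)·C(21,10)/C(29,17); sum pmf over tables with pmf ≤ p_obs
p-value (two-sided) = 0.09257
At α=0.05: p ≥ α → fail to reject H₀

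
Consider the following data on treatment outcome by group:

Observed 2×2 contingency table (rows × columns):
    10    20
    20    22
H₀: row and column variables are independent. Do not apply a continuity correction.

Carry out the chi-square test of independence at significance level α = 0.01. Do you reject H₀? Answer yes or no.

Row totals [30, 42], col totals [30, 42], n=72
χ² = (10−12.50)²/12.50 + (20−17.50)²/17.50 + (20−17.50)²/17.50 + (22−24.50)²/24.50 = 1.4694
df = 1
p-value (upper-tail) = 0.22544
At α=0.01: p ≥ α → fail to reject H₀

reject H₀: no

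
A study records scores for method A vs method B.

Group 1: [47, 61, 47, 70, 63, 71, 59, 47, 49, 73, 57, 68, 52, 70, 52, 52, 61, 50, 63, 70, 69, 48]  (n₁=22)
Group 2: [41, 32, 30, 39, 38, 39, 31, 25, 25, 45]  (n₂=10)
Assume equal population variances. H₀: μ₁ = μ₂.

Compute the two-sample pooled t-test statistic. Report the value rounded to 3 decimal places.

test statistic = 7.459

x̄₁=59.045, s₁=9.281, n₁=22
x̄₂=34.500, s₂=6.868, n₂=10
s_p² = [21·9.281² + 9·6.868²]/30 = 74.4485
SE = √(s_p²·(1/22+1/10)) = 3.2907
t = (59.045−34.500)/3.2907 = 7.4590
df = 30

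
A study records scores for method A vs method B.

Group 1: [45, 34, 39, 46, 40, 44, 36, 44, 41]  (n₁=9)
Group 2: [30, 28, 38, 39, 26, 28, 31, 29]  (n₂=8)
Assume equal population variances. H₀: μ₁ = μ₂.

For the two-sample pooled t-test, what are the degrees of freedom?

df = n₁ + n₂ − 2 = 9 + 8 − 2 = 15

degrees of freedom = 15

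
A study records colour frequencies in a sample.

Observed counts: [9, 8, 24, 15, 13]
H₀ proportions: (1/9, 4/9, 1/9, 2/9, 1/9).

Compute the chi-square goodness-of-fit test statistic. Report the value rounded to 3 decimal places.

n = 69; E_i = n·p_i = [7.67, 30.67, 7.67, 15.33, 7.67]
χ² = (9−7.67)²/7.67 + (8−30.67)²/30.67 + (24−7.67)²/7.67 + (15−15.33)²/15.33 + (13−7.67)²/7.67 = 55.5000
df = 4

test statistic = 55.500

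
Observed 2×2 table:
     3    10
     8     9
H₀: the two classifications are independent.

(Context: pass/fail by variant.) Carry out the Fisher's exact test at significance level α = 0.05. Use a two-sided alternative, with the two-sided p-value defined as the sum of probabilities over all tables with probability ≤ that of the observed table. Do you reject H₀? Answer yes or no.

Margins: r₁=13, r₂=17, c₁=11, c₂=19, n=30
p_obs = C(13,3)·C(17,8)/C(30,11); sum pmf over tables with pmf ≤ p_obs
p-value (two-sided) = 0.25949
At α=0.05: p ≥ α → fail to reject H₀

reject H₀: no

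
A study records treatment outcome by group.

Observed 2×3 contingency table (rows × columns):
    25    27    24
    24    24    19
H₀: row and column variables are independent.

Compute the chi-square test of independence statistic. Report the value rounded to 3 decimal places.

Row totals [76, 67], col totals [49, 51, 43], n=143
χ² = (25−26.04)²/26.04 + (27−27.10)²/27.10 + (24−22.85)²/22.85 + (24−22.96)²/22.96 + (24−23.90)²/23.90 + (19−20.15)²/20.15 = 0.2127
df = 2

test statistic = 0.213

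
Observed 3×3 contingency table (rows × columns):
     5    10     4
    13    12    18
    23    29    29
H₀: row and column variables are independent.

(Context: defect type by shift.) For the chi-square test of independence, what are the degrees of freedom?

df = (r−1)(c−1) = (3−1)·(3−1) = 4

degrees of freedom = 4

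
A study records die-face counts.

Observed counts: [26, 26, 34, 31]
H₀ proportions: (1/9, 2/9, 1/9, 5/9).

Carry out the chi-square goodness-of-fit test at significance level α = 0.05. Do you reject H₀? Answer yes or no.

reject H₀: yes

n = 117; E_i = n·p_i = [13.00, 26.00, 13.00, 65.00]
χ² = (26−13.00)²/13.00 + (26−26.00)²/26.00 + (34−13.00)²/13.00 + (31−65.00)²/65.00 = 64.7077
df = 3
p-value (upper-tail) = 0.00000
At α=0.05: p < α → reject H₀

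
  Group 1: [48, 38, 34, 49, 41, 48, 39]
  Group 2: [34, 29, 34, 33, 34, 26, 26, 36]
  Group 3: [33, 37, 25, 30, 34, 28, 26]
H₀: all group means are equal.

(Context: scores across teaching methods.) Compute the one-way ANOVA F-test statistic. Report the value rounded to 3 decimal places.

Group means [42.43, 31.50, 30.43], grand mean 34.636
SSB = Σnᵢ(x̄ᵢ−x̄)² = 627.662; SSW = ΣΣ(x−x̄ᵢ)² = 435.429
MSB = 627.662/2 = 313.8312; MSW = 435.429/19 = 22.9173
F = MSB/MSW = 13.6941
df = (2, 19)

test statistic = 13.694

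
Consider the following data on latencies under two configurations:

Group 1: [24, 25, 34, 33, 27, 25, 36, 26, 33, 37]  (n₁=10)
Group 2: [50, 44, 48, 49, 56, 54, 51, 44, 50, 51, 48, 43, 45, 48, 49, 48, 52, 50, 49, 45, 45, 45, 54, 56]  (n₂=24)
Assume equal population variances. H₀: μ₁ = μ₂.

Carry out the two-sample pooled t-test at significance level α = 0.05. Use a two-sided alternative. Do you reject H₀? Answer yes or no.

reject H₀: yes

x̄₁=30.000, s₁=5.055, n₁=10
x̄₂=48.917, s₂=3.741, n₂=24
s_p² = [9·5.055² + 23·3.741²]/32 = 17.2448
SE = √(s_p²·(1/10+1/24)) = 1.5630
t = (30.000−48.917)/1.5630 = -12.1027
df = 32
p-value (two-sided) = 0.00000
At α=0.05: p < α → reject H₀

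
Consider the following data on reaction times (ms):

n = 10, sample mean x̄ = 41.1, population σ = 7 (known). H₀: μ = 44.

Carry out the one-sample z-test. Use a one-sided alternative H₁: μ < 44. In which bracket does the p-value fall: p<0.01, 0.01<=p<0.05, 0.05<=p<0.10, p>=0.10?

p-value bracket: 0.05<=p<0.10

SE = σ/√n = 7/√10 = 2.2136
z = (x̄−μ₀)/SE = (41.1−44)/2.2136 = -1.3101
p-value (one-sided, H₁ less) = 0.09508
→ bracket: 0.05<=p<0.10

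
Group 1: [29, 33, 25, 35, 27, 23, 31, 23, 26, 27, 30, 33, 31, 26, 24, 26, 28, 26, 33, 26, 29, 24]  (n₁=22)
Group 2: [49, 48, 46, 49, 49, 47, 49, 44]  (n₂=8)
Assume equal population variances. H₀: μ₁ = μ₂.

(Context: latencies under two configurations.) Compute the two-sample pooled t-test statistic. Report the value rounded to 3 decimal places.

x̄₁=27.955, s₁=3.525, n₁=22
x̄₂=47.625, s₂=1.847, n₂=8
s_p² = [21·3.525² + 7·1.847²]/28 = 10.1725
SE = √(s_p²·(1/22+1/8)) = 1.3168
t = (27.955−47.625)/1.3168 = -14.9381
df = 28

test statistic = -14.938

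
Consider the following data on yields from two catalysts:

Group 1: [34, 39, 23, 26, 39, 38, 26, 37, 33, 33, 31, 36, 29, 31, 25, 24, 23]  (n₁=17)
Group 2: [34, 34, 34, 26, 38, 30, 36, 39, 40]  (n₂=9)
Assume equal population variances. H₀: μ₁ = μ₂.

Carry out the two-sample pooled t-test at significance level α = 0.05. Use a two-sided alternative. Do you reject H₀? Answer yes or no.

x̄₁=31.000, s₁=5.712, n₁=17
x̄₂=34.556, s₂=4.447, n₂=9
s_p² = [16·5.712² + 8·4.447²]/24 = 28.3426
SE = √(s_p²·(1/17+1/9)) = 2.1946
t = (31.000−34.556)/2.1946 = -1.6201
df = 24
p-value (two-sided) = 0.11827
At α=0.05: p ≥ α → fail to reject H₀

reject H₀: no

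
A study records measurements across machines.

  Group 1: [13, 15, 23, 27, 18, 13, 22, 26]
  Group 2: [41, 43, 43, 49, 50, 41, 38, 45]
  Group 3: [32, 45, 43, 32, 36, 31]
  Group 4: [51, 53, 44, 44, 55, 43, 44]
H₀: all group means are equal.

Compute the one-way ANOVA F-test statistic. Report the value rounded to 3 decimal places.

Group means [19.62, 43.75, 36.50, 47.71], grand mean 36.552
SSB = Σnᵢ(x̄ᵢ−x̄)² = 3578.869; SSW = ΣΣ(x−x̄ᵢ)² = 682.304
MSB = 3578.869/3 = 1192.9563; MSW = 682.304/25 = 27.2921
F = MSB/MSW = 43.7106
df = (3, 25)

test statistic = 43.711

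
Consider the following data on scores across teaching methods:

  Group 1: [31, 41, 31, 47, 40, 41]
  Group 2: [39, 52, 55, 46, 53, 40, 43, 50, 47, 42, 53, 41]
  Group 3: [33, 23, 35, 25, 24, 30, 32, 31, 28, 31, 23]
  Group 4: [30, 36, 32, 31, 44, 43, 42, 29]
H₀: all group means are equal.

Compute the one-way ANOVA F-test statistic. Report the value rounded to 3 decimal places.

test statistic = 20.730

Group means [38.50, 46.75, 28.64, 35.88], grand mean 37.676
SSB = Σnᵢ(x̄ᵢ−x̄)² = 1916.938; SSW = ΣΣ(x−x̄ᵢ)² = 1017.170
MSB = 1916.938/3 = 638.9792; MSW = 1017.170/33 = 30.8233
F = MSB/MSW = 20.7304
df = (3, 33)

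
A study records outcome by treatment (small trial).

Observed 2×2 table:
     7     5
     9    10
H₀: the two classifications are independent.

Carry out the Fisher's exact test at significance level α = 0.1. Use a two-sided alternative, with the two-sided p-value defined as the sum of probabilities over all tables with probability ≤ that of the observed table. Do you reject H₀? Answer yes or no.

reject H₀: no

Margins: r₁=12, r₂=19, c₁=16, c₂=15, n=31
p_obs = C(12,7)·C(19,9)/C(31,16); sum pmf over tables with pmf ≤ p_obs
p-value (two-sided) = 0.71599
At α=0.1: p ≥ α → fail to reject H₀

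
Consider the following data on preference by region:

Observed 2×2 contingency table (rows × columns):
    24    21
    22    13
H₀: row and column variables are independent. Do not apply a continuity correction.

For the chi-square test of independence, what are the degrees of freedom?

df = (r−1)(c−1) = (2−1)·(2−1) = 1

degrees of freedom = 1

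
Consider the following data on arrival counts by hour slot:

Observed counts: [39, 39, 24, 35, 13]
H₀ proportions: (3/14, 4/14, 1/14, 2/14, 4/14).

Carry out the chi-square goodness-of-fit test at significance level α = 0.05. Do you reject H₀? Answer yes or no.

n = 150; E_i = n·p_i = [32.14, 42.86, 10.71, 21.43, 42.86]
χ² = (39−32.14)²/32.14 + (39−42.86)²/42.86 + (24−10.71)²/10.71 + (35−21.43)²/21.43 + (13−42.86)²/42.86 = 47.6800
df = 4
p-value (upper-tail) = 0.00000
At α=0.05: p < α → reject H₀

reject H₀: yes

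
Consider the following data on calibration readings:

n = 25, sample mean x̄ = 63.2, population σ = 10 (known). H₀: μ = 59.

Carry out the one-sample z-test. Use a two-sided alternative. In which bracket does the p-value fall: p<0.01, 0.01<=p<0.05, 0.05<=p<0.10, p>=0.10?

p-value bracket: 0.01<=p<0.05

SE = σ/√n = 10/√25 = 2.0000
z = (x̄−μ₀)/SE = (63.2−59)/2.0000 = 2.1000
p-value (two-sided) = 0.03573
→ bracket: 0.01<=p<0.05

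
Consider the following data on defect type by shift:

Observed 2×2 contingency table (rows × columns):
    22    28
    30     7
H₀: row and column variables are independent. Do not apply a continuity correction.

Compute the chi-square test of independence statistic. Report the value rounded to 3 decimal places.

Row totals [50, 37], col totals [52, 35], n=87
χ² = (22−29.89)²/29.89 + (28−20.11)²/20.11 + (30−22.11)²/22.11 + (7−14.89)²/14.89 = 12.1597
df = 1

test statistic = 12.160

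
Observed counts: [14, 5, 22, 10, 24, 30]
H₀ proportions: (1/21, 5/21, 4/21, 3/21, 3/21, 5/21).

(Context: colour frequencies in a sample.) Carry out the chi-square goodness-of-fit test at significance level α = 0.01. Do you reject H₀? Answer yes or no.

n = 105; E_i = n·p_i = [5.00, 25.00, 20.00, 15.00, 15.00, 25.00]
χ² = (14−5.00)²/5.00 + (5−25.00)²/25.00 + (22−20.00)²/20.00 + (10−15.00)²/15.00 + (24−15.00)²/15.00 + (30−25.00)²/25.00 = 40.4667
df = 5
p-value (upper-tail) = 0.00000
At α=0.01: p < α → reject H₀

reject H₀: yes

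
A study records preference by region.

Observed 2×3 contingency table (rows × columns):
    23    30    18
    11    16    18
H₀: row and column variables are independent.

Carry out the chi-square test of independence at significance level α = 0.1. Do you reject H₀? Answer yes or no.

Row totals [71, 45], col totals [34, 46, 36], n=116
χ² = (23−20.81)²/20.81 + (30−28.16)²/28.16 + (18−22.03)²/22.03 + (11−13.19)²/13.19 + (16−17.84)²/17.84 + (18−13.97)²/13.97 = 2.8097
df = 2
p-value (upper-tail) = 0.24540
At α=0.1: p ≥ α → fail to reject H₀

reject H₀: no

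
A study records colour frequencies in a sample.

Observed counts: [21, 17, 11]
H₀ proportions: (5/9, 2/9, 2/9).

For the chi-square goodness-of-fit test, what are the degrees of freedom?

df = k − 1 = 3 − 1 = 2

degrees of freedom = 2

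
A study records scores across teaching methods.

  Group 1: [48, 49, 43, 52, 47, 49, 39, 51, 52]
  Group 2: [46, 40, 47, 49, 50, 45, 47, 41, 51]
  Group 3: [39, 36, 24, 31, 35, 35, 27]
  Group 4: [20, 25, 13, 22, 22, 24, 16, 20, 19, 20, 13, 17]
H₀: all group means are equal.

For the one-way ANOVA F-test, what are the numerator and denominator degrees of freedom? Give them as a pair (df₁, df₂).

k = 4 groups, N = 37 total
df = (k−1, N−k) = (4−1, 37−4) = (3, 33)

degrees of freedom = [3, 33]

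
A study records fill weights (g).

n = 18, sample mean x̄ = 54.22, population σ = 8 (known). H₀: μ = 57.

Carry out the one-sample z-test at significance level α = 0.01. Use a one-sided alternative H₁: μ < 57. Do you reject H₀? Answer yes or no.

reject H₀: no

SE = σ/√n = 8/√18 = 1.8856
z = (x̄−μ₀)/SE = (54.22−57)/1.8856 = -1.4743
p-value (one-sided, H₁ less) = 0.07020
At α=0.01: p ≥ α → fail to reject H₀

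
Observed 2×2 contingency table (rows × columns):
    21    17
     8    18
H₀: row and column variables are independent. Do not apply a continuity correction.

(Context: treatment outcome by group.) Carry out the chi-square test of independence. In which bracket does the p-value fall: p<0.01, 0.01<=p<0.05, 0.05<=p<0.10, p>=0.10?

Row totals [38, 26], col totals [29, 35], n=64
χ² = (21−17.22)²/17.22 + (17−20.78)²/20.78 + (8−11.78)²/11.78 + (18−14.22)²/14.22 = 3.7376
df = 1
p-value (upper-tail) = 0.05320
→ bracket: 0.05<=p<0.10

p-value bracket: 0.05<=p<0.10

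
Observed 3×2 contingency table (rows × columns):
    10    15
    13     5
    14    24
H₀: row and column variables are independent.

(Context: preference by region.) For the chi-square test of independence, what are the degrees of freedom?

degrees of freedom = 2

df = (r−1)(c−1) = (3−1)·(2−1) = 2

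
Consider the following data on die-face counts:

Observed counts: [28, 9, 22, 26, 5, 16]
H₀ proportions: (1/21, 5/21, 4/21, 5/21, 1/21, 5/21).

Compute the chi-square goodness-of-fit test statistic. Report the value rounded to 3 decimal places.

test statistic = 118.383

n = 106; E_i = n·p_i = [5.05, 25.24, 20.19, 25.24, 5.05, 25.24]
χ² = (28−5.05)²/5.05 + (9−25.24)²/25.24 + (22−20.19)²/20.19 + (26−25.24)²/25.24 + (5−5.05)²/5.05 + (16−25.24)²/25.24 = 118.3830
df = 5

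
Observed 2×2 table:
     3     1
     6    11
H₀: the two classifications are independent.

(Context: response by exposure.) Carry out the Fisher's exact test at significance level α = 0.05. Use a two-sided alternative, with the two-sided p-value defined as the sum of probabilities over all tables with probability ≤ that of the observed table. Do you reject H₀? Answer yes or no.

Margins: r₁=4, r₂=17, c₁=9, c₂=12, n=21
p_obs = C(4,3)·C(17,6)/C(21,9); sum pmf over tables with pmf ≤ p_obs
p-value (two-sided) = 0.27218
At α=0.05: p ≥ α → fail to reject H₀

reject H₀: no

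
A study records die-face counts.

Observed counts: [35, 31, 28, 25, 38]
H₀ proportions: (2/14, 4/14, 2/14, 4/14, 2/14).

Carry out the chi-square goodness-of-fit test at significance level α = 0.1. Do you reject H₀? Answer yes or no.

n = 157; E_i = n·p_i = [22.43, 44.86, 22.43, 44.86, 22.43]
χ² = (35−22.43)²/22.43 + (31−44.86)²/44.86 + (28−22.43)²/22.43 + (25−44.86)²/44.86 + (38−22.43)²/22.43 = 32.3121
df = 4
p-value (upper-tail) = 0.00000
At α=0.1: p < α → reject H₀

reject H₀: yes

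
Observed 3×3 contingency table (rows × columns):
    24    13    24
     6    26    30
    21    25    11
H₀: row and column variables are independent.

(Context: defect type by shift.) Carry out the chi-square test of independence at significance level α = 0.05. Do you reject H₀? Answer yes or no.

Row totals [61, 62, 57], col totals [51, 64, 65], n=180
χ² = (24−17.28)²/17.28 + (13−21.69)²/21.69 + (24−22.03)²/22.03 + (6−17.57)²/17.57 + (26−22.04)²/22.04 + (30−22.39)²/22.39 + (21−16.15)²/16.15 + (25−20.27)²/20.27 + (11−20.58)²/20.58 = 24.2047
df = 4
p-value (upper-tail) = 0.00007
At α=0.05: p < α → reject H₀

reject H₀: yes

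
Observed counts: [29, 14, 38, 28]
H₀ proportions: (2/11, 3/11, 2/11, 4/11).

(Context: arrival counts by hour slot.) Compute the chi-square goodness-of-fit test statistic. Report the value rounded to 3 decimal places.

n = 109; E_i = n·p_i = [19.82, 29.73, 19.82, 39.64]
χ² = (29−19.82)²/19.82 + (14−29.73)²/29.73 + (38−19.82)²/19.82 + (28−39.64)²/39.64 = 32.6713
df = 3

test statistic = 32.671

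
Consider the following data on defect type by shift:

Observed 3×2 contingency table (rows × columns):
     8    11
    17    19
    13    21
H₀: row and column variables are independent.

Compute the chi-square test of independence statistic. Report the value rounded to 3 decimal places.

test statistic = 0.581

Row totals [19, 36, 34], col totals [38, 51], n=89
χ² = (8−8.11)²/8.11 + (11−10.89)²/10.89 + (17−15.37)²/15.37 + (19−20.63)²/20.63 + (13−14.52)²/14.52 + (21−19.48)²/19.48 = 0.5807
df = 2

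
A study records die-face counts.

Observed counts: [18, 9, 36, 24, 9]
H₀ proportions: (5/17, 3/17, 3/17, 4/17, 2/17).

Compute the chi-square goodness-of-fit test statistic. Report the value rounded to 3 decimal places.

n = 96; E_i = n·p_i = [28.24, 16.94, 16.94, 22.59, 11.29]
χ² = (18−28.24)²/28.24 + (9−16.94)²/16.94 + (36−16.94)²/16.94 + (24−22.59)²/22.59 + (9−11.29)²/11.29 = 29.4281
df = 4

test statistic = 29.428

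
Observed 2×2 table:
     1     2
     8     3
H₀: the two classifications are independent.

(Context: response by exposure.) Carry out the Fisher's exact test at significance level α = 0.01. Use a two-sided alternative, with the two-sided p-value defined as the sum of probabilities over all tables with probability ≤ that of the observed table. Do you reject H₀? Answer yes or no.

reject H₀: no

Margins: r₁=3, r₂=11, c₁=9, c₂=5, n=14
p_obs = C(3,1)·C(11,8)/C(14,9); sum pmf over tables with pmf ≤ p_obs
p-value (two-sided) = 0.50549
At α=0.01: p ≥ α → fail to reject H₀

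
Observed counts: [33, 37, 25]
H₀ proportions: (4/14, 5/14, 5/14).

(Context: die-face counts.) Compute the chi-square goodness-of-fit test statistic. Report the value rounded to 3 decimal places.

n = 95; E_i = n·p_i = [27.14, 33.93, 33.93]
χ² = (33−27.14)²/27.14 + (37−33.93)²/33.93 + (25−33.93)²/33.93 = 3.8916
df = 2

test statistic = 3.892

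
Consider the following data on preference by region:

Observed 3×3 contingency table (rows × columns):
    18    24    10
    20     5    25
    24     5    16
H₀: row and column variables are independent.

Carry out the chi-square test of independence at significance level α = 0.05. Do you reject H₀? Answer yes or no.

reject H₀: yes

Row totals [52, 50, 45], col totals [62, 34, 51], n=147
χ² = (18−21.93)²/21.93 + (24−12.03)²/12.03 + (10−18.04)²/18.04 + (20−21.09)²/21.09 + (5−11.56)²/11.56 + (25−17.35)²/17.35 + (24−18.98)²/18.98 + (5−10.41)²/10.41 + (16−15.61)²/15.61 = 27.5140
df = 4
p-value (upper-tail) = 0.00002
At α=0.05: p < α → reject H₀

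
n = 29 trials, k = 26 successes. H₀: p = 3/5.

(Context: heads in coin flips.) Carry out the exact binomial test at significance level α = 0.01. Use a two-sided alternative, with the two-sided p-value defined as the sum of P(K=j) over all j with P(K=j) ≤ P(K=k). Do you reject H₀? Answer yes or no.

Exact binomial: n=29, k=26, p₀=3/5=0.6000
P(X=j) = C(n,j)·p₀^j·(1−p₀)^(n−j); p = Σ P(X=j) over j with P(X=j) ≤ P(X=26)
p-value (two-sided) = 0.00089
At α=0.01: p < α → reject H₀

reject H₀: yes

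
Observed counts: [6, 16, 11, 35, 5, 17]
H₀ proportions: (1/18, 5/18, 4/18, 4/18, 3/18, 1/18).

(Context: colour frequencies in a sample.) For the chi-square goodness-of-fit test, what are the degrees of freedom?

degrees of freedom = 5

df = k − 1 = 6 − 1 = 5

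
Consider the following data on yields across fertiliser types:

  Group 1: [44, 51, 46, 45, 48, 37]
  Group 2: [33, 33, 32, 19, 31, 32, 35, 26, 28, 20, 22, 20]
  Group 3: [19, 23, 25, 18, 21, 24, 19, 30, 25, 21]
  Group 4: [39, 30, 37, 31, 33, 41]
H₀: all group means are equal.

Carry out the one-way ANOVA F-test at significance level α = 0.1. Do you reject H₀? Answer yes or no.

reject H₀: yes

Group means [45.17, 27.58, 22.50, 35.17], grand mean 30.529
SSB = Σnᵢ(x̄ᵢ−x̄)² = 2163.387; SSW = ΣΣ(x−x̄ᵢ)² = 719.083
MSB = 2163.387/3 = 721.1291; MSW = 719.083/30 = 23.9694
F = MSB/MSW = 30.0853
df = (3, 30)
p-value (upper-tail) = 0.00000
At α=0.1: p < α → reject H₀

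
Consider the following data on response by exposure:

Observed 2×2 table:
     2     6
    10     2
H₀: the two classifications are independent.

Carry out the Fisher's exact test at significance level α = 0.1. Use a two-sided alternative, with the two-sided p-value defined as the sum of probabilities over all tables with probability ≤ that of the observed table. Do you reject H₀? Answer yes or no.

Margins: r₁=8, r₂=12, c₁=12, c₂=8, n=20
p_obs = C(8,2)·C(12,10)/C(20,12); sum pmf over tables with pmf ≤ p_obs
p-value (two-sided) = 0.01937
At α=0.1: p < α → reject H₀

reject H₀: yes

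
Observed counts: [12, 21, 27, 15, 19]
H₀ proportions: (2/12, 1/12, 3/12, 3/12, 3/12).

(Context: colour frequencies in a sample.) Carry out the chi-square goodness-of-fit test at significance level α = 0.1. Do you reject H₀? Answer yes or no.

reject H₀: yes

n = 94; E_i = n·p_i = [15.67, 7.83, 23.50, 23.50, 23.50]
χ² = (12−15.67)²/15.67 + (21−7.83)²/7.83 + (27−23.50)²/23.50 + (15−23.50)²/23.50 + (19−23.50)²/23.50 = 27.4468
df = 4
p-value (upper-tail) = 0.00002
At α=0.1: p < α → reject H₀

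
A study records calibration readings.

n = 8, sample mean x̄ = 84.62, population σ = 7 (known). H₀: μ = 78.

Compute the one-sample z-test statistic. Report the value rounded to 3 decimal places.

SE = σ/√n = 7/√8 = 2.4749
z = (x̄−μ₀)/SE = (84.62−78)/2.4749 = 2.6749

test statistic = 2.675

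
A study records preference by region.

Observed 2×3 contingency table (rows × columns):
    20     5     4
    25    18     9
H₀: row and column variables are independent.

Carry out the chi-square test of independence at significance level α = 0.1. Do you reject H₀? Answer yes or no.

reject H₀: no

Row totals [29, 52], col totals [45, 23, 13], n=81
χ² = (20−16.11)²/16.11 + (5−8.23)²/8.23 + (4−4.65)²/4.65 + (25−28.89)²/28.89 + (18−14.77)²/14.77 + (9−8.35)²/8.35 = 3.5846
df = 2
p-value (upper-tail) = 0.16658
At α=0.1: p ≥ α → fail to reject H₀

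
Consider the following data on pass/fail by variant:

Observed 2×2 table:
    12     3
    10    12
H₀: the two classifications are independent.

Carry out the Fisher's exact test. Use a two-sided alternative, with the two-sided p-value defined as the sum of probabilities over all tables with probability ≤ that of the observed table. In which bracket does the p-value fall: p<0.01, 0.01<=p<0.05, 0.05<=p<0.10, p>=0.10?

p-value bracket: 0.01<=p<0.05

Margins: r₁=15, r₂=22, c₁=22, c₂=15, n=37
p_obs = C(15,12)·C(22,10)/C(37,22); sum pmf over tables with pmf ≤ p_obs
p-value (two-sided) = 0.04712
→ bracket: 0.01<=p<0.05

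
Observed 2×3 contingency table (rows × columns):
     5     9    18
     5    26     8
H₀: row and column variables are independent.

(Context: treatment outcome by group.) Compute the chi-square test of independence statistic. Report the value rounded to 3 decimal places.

test statistic = 11.525

Row totals [32, 39], col totals [10, 35, 26], n=71
χ² = (5−4.51)²/4.51 + (9−15.77)²/15.77 + (18−11.72)²/11.72 + (5−5.49)²/5.49 + (26−19.23)²/19.23 + (8−14.28)²/14.28 = 11.5252
df = 2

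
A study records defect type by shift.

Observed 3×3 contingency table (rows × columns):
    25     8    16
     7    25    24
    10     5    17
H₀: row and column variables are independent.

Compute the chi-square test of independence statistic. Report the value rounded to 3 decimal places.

test statistic = 24.402

Row totals [49, 56, 32], col totals [42, 38, 57], n=137
χ² = (25−15.02)²/15.02 + (8−13.59)²/13.59 + (16−20.39)²/20.39 + (7−17.17)²/17.17 + (25−15.53)²/15.53 + (24−23.30)²/23.30 + (10−9.81)²/9.81 + (5−8.88)²/8.88 + (17−13.31)²/13.31 = 24.4020
df = 4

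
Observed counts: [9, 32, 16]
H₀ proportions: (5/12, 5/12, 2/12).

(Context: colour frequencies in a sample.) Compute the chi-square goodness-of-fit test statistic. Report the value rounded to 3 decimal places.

n = 57; E_i = n·p_i = [23.75, 23.75, 9.50]
χ² = (9−23.75)²/23.75 + (32−23.75)²/23.75 + (16−9.50)²/9.50 = 16.4737
df = 2

test statistic = 16.474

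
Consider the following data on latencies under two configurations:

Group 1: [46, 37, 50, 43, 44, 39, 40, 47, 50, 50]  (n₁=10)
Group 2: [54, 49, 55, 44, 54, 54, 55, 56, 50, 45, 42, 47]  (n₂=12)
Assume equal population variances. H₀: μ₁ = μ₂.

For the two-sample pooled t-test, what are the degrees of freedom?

df = n₁ + n₂ − 2 = 10 + 12 − 2 = 20

degrees of freedom = 20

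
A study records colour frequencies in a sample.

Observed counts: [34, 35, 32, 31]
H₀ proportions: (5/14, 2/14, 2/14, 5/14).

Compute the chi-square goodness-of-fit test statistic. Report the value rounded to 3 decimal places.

n = 132; E_i = n·p_i = [47.14, 18.86, 18.86, 47.14]
χ² = (34−47.14)²/47.14 + (35−18.86)²/18.86 + (32−18.86)²/18.86 + (31−47.14)²/47.14 = 32.1712
df = 3

test statistic = 32.171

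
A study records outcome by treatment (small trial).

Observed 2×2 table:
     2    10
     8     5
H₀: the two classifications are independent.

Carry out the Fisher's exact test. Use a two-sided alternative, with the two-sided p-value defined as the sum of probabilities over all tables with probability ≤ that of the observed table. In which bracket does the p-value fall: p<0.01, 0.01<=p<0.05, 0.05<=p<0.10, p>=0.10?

Margins: r₁=12, r₂=13, c₁=10, c₂=15, n=25
p_obs = C(12,2)·C(13,8)/C(25,10); sum pmf over tables with pmf ≤ p_obs
p-value (two-sided) = 0.04141
→ bracket: 0.01<=p<0.05

p-value bracket: 0.01<=p<0.05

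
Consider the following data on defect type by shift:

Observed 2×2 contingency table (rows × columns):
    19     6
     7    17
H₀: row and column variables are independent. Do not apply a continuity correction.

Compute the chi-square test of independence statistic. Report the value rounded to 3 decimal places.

Row totals [25, 24], col totals [26, 23], n=49
χ² = (19−13.27)²/13.27 + (6−11.73)²/11.73 + (7−12.73)²/12.73 + (17−11.27)²/11.27 = 10.7834
df = 1

test statistic = 10.783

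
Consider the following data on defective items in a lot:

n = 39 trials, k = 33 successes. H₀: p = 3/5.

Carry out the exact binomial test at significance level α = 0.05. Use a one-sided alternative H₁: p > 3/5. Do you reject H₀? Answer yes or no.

reject H₀: yes

Exact binomial: n=39, k=33, p₀=3/5=0.6000
P(X≥33) from Σ C(n,i)·p₀^i·(1−p₀)^(n−i)
p-value (one-sided, H₁ greater) = 0.00085
At α=0.05: p < α → reject H₀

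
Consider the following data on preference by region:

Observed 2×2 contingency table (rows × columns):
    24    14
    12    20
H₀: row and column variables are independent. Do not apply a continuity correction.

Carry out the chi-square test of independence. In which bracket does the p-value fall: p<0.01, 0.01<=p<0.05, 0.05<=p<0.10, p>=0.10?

p-value bracket: 0.01<=p<0.05

Row totals [38, 32], col totals [36, 34], n=70
χ² = (24−19.54)²/19.54 + (14−18.46)²/18.46 + (12−16.46)²/16.46 + (20−15.54)²/15.54 = 4.5782
df = 1
p-value (upper-tail) = 0.03238
→ bracket: 0.01<=p<0.05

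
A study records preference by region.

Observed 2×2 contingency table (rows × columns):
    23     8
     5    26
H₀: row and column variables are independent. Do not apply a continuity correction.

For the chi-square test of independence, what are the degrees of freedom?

df = (r−1)(c−1) = (2−1)·(2−1) = 1

degrees of freedom = 1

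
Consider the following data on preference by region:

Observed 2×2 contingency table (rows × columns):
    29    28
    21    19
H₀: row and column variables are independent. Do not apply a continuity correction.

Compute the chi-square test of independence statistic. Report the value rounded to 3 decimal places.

test statistic = 0.025

Row totals [57, 40], col totals [50, 47], n=97
χ² = (29−29.38)²/29.38 + (28−27.62)²/27.62 + (21−20.62)²/20.62 + (19−19.38)²/19.38 = 0.0248
df = 1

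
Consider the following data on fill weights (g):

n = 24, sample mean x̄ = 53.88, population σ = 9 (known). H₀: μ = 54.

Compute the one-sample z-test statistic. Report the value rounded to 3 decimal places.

SE = σ/√n = 9/√24 = 1.8371
z = (x̄−μ₀)/SE = (53.88−54)/1.8371 = -0.0653

test statistic = -0.065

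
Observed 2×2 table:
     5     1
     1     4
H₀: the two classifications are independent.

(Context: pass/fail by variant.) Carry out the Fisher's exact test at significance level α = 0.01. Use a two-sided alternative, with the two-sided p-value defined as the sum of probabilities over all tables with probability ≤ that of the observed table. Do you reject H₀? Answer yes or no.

reject H₀: no

Margins: r₁=6, r₂=5, c₁=6, c₂=5, n=11
p_obs = C(6,5)·C(5,1)/C(11,6); sum pmf over tables with pmf ≤ p_obs
p-value (two-sided) = 0.08009
At α=0.01: p ≥ α → fail to reject H₀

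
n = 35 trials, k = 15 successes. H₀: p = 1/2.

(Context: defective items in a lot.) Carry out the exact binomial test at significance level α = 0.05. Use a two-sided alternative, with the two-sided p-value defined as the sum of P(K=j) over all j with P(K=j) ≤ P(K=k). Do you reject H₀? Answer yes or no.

reject H₀: no

Exact binomial: n=35, k=15, p₀=1/2=0.5000
P(X=j) = C(n,j)·p₀^j·(1−p₀)^(n−j); p = Σ P(X=j) over j with P(X=j) ≤ P(X=15)
p-value (two-sided) = 0.49956
At α=0.05: p ≥ α → fail to reject H₀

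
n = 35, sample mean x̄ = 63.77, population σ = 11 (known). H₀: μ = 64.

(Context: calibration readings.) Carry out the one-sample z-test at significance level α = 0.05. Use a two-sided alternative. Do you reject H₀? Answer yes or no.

reject H₀: no

SE = σ/√n = 11/√35 = 1.8593
z = (x̄−μ₀)/SE = (63.77−64)/1.8593 = -0.1237
p-value (two-sided) = 0.90155
At α=0.05: p ≥ α → fail to reject H₀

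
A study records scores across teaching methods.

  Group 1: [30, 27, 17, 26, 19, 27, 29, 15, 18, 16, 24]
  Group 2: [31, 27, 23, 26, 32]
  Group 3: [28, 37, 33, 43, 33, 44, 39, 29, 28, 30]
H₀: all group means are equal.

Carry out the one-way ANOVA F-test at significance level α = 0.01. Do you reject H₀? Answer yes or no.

Group means [22.55, 27.80, 34.40], grand mean 28.115
SSB = Σnᵢ(x̄ᵢ−x̄)² = 736.727; SSW = ΣΣ(x−x̄ᵢ)² = 697.927
MSB = 736.727/2 = 368.3633; MSW = 697.927/23 = 30.3447
F = MSB/MSW = 12.1393
df = (2, 23)
p-value (upper-tail) = 0.00025
At α=0.01: p < α → reject H₀

reject H₀: yes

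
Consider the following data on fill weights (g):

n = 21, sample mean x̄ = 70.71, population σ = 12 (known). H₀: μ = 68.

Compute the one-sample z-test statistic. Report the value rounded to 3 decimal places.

SE = σ/√n = 12/√21 = 2.6186
z = (x̄−μ₀)/SE = (70.71−68)/2.6186 = 1.0349

test statistic = 1.035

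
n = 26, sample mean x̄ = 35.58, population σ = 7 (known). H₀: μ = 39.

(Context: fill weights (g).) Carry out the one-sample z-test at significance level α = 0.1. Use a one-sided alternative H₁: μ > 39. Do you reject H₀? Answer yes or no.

SE = σ/√n = 7/√26 = 1.3728
z = (x̄−μ₀)/SE = (35.58−39)/1.3728 = -2.4912
p-value (one-sided, H₁ greater) = 0.99364
At α=0.1: p ≥ α → fail to reject H₀

reject H₀: no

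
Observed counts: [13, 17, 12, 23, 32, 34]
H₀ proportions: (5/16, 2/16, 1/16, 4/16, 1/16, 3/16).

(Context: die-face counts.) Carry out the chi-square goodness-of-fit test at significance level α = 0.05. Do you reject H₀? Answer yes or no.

n = 131; E_i = n·p_i = [40.94, 16.38, 8.19, 32.75, 8.19, 24.56]
χ² = (13−40.94)²/40.94 + (17−16.38)²/16.38 + (12−8.19)²/8.19 + (23−32.75)²/32.75 + (32−8.19)²/8.19 + (34−24.56)²/24.56 = 96.6499
df = 5
p-value (upper-tail) = 0.00000
At α=0.05: p < α → reject H₀

reject H₀: yes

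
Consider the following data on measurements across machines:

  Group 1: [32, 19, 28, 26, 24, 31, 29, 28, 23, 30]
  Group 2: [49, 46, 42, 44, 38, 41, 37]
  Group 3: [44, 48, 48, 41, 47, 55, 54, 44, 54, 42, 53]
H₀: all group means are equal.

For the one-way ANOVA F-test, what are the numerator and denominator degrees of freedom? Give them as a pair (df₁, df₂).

degrees of freedom = [2, 25]

k = 3 groups, N = 28 total
df = (k−1, N−k) = (3−1, 28−3) = (2, 25)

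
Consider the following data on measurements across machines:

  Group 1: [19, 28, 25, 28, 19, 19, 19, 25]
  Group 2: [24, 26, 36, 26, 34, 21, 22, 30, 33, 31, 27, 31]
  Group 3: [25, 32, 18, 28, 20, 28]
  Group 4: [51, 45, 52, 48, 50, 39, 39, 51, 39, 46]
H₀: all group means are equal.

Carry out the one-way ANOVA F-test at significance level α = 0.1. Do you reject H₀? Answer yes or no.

Group means [22.75, 28.42, 25.17, 46.00], grand mean 31.500
SSB = Σnᵢ(x̄ᵢ−x̄)² = 3069.750; SSW = ΣΣ(x−x̄ᵢ)² = 771.250
MSB = 3069.750/3 = 1023.2500; MSW = 771.250/32 = 24.1016
F = MSB/MSW = 42.4558
df = (3, 32)
p-value (upper-tail) = 0.00000
At α=0.1: p < α → reject H₀

reject H₀: yes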